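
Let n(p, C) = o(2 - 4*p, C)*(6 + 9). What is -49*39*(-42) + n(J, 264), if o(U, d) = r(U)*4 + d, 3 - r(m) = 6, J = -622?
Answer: 84042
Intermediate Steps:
r(m) = -3 (r(m) = 3 - 1*6 = 3 - 6 = -3)
o(U, d) = -12 + d (o(U, d) = -3*4 + d = -12 + d)
n(p, C) = -180 + 15*C (n(p, C) = (-12 + C)*(6 + 9) = (-12 + C)*15 = -180 + 15*C)
-49*39*(-42) + n(J, 264) = -49*39*(-42) + (-180 + 15*264) = -1911*(-42) + (-180 + 3960) = 80262 + 3780 = 84042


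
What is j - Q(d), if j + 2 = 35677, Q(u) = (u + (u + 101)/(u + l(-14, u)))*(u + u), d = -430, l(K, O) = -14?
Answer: -37017140/111 ≈ -3.3349e+5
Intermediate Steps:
Q(u) = 2*u*(u + (101 + u)/(-14 + u)) (Q(u) = (u + (u + 101)/(u - 14))*(u + u) = (u + (101 + u)/(-14 + u))*(2*u) = 2*u*(u + (101 + u)/(-14 + u)))
j = 35675 (j = -2 + 35677 = 35675)
j - Q(d) = 35675 - 2*(-430)*(101 + (-430)**2 - 13*(-430))/(-14 - 430) = 35675 - 2*(-430)*(101 + 184900 + 5590)/(-444) = 35675 - 2*(-430)*(-1)*190591/444 = 35675 - 1*40977065/111 = 35675 - 40977065/111 = -37017140/111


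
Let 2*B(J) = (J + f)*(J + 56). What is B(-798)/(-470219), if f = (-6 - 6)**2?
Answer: -242634/470219 ≈ -0.51600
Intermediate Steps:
f = 144 (f = (-12)**2 = 144)
B(J) = (56 + J)*(144 + J)/2 (B(J) = ((J + 144)*(J + 56))/2 = ((144 + J)*(56 + J))/2 = ((56 + J)*(144 + J))/2 = (56 + J)*(144 + J)/2)
B(-798)/(-470219) = (4032 + (1/2)*(-798)**2 + 100*(-798))/(-470219) = (4032 + (1/2)*636804 - 79800)*(-1/470219) = (4032 + 318402 - 79800)*(-1/470219) = 242634*(-1/470219) = -242634/470219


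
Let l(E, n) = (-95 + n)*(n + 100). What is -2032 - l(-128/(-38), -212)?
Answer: -36416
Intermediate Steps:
l(E, n) = (-95 + n)*(100 + n)
-2032 - l(-128/(-38), -212) = -2032 - (-9500 + (-212)² + 5*(-212)) = -2032 - (-9500 + 44944 - 1060) = -2032 - 1*34384 = -2032 - 34384 = -36416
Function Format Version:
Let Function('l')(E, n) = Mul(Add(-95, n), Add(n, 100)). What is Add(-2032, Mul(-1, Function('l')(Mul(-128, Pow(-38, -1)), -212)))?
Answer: -36416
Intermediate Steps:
Function('l')(E, n) = Mul(Add(-95, n), Add(100, n))
Add(-2032, Mul(-1, Function('l')(Mul(-128, Pow(-38, -1)), -212))) = Add(-2032, Mul(-1, Add(-9500, Pow(-212, 2), Mul(5, -212)))) = Add(-2032, Mul(-1, Add(-9500, 44944, -1060))) = Add(-2032, Mul(-1, 34384)) = Add(-2032, -34384) = -36416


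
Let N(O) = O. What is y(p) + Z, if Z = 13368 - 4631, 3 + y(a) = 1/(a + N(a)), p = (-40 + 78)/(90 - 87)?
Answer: 663787/76 ≈ 8734.0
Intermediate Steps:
p = 38/3 ≈ 12.667
y(a) = -3 + 1/(2*a) (y(a) = -3 + 1/(a + a) = -3 + 1/(2*a))
Z = 8737
y(p) + Z = (-3 + 1/(2*(38/3))) + 8737 = (-3 + (1/2)*(3/38)) + 8737 = (-3 + 3/76) + 8737 = -225/76 + 8737 = 663787/76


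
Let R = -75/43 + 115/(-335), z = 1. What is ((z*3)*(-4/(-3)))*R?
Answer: -24056/2881 ≈ -8.3499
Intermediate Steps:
R = -6014/2881 (R = -75*1/43 + 115*(-1/335) = -75/43 - 23/67 = -6014/2881 ≈ -2.0875)
((z*3)*(-4/(-3)))*R = ((1*3)*(-4/(-3)))*(-6014/2881) = (3*(-4*(-1/3)))*(-6014/2881) = (3*(4/3))*(-6014/2881) = 4*(-6014/2881) = -24056/2881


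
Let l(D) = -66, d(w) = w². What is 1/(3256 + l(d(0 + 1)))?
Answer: 1/3190 ≈ 0.00031348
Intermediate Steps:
1/(3256 + l(d(0 + 1))) = 1/(3256 - 66) = 1/3190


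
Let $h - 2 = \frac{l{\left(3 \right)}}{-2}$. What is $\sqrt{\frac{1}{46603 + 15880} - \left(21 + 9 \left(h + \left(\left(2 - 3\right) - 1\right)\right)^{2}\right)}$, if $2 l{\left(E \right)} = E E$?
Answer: $\frac{i \sqrt{4157892433057}}{249932} \approx 8.1586 i$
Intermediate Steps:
$l{\left(E \right)} = \frac{E^{2}}{2}$ ($l{\left(E \right)} = \frac{E E}{2} = \frac{E^{2}}{2}$)
$h = - \frac{1}{4}$ ($h = 2 + \frac{\frac{1}{2} \cdot 3^{2}}{-2} = 2 + \frac{1}{2} \cdot 9 \left(- \frac{1}{2}\right) = 2 + \frac{9}{2} \left(- \frac{1}{2}\right) = 2 - \frac{9}{4} = - \frac{1}{4} \approx -0.25$)
$\sqrt{\frac{1}{46603 + 15880} - \left(21 + 9 \left(h + \left(\left(2 - 3\right) - 1\right)\right)^{2}\right)} = \sqrt{\frac{1}{46603 + 15880} - \left(21 + 9 \left(- \frac{1}{4} + \left(\left(2 - 3\right) - 1\right)\right)^{2}\right)} = \sqrt{\frac{1}{62483} - \left(21 + 9 \left(- \frac{1}{4} - 2\right)^{2}\right)} = \sqrt{\frac{1}{62483} - \left(21 + 9 \left(- \frac{9}{4}\right)^{2}\right)} = \sqrt{\frac{1}{62483} - \frac{1065}{16}} = \sqrt{- \frac{66544379}{999728}} = \frac{i \sqrt{4157892433057}}{249932}$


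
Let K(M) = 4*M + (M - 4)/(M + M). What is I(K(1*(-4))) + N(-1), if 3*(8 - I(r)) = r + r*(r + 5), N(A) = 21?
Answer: -16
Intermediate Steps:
K(M) = 4*M + (-4 + M)/(2*M) (K(M) = 4*M + (-4 + M)/((2*M)) = 4*M + (-4 + M)*(1/(2*M)) = 4*M + (-4 + M)/(2*M))
I(r) = 8 - r/3 - r*(5 + r)/3 (I(r) = 8 - (r + r*(r + 5))/3 = 8 - (r + r*(5 + r))/3 = 8 + (-r/3 - r*(5 + r)/3) = 8 - r/3 - r*(5 + r)/3)
I(K(1*(-4))) + N(-1) = (8 - 2*(½ - 2/(1*(-4)) + 4*(1*(-4))) - (½ - 2/(1*(-4)) + 4*(1*(-4)))²/3) + 21 = (8 - 2*(½ - 2/(-4) + 4*(-4)) - (½ - 2/(-4) + 4*(-4))²/3) + 21 = (8 - 2*(½ - 2*(-¼) - 16) - (½ - 2*(-¼) - 16)²/3) + 21 = (8 - 2*(½ + ½ - 16) - (½ + ½ - 16)²/3) + 21 = (8 - 2*(-15) - ⅓*(-15)²) + 21 = (8 + 30 - ⅓*225) + 21 = (8 + 30 - 75) + 21 = -37 + 21 = -16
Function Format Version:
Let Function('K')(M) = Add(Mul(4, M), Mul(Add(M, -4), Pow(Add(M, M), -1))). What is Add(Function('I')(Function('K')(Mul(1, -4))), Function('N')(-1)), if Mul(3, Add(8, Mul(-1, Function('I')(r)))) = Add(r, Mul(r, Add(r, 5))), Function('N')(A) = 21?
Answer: -16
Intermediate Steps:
Function('K')(M) = Add(Mul(4, M), Mul(Rational(1, 2), Pow(M, -1), Add(-4, M))) (Function('K')(M) = Add(Mul(4, M), Mul(Add(-4, M), Pow(Mul(2, M), -1))) = Add(Mul(4, M), Mul(Add(-4, M), Mul(Rational(1, 2), Pow(M, -1)))) = Add(Mul(4, M), Mul(Rational(1, 2), Pow(M, -1), Add(-4, M))))
Function('I')(r) = Add(8, Mul(Rational(-1, 3), r), Mul(Rational(-1, 3), r, Add(5, r))) (Function('I')(r) = Add(8, Mul(Rational(-1, 3), Add(r, Mul(r, Add(r, 5))))) = Add(8, Mul(Rational(-1, 3), Add(r, Mul(r, Add(5, r))))) = Add(8, Add(Mul(Rational(-1, 3), r), Mul(Rational(-1, 3), r, Add(5, r)))) = Add(8, Mul(Rational(-1, 3), r), Mul(Rational(-1, 3), r, Add(5, r))))
Add(Function('I')(Function('K')(Mul(1, -4))), Function('N')(-1)) = Add(Add(8, Mul(-2, Add(Rational(1, 2), Mul(-2, Pow(Mul(1, -4), -1)), Mul(4, Mul(1, -4)))), Mul(Rational(-1, 3), Pow(Add(Rational(1, 2), Mul(-2, Pow(Mul(1, -4), -1)), Mul(4, Mul(1, -4))), 2))), 21) = Add(Add(8, Mul(-2, Add(Rational(1, 2), Mul(-2, Pow(-4, -1)), Mul(4, -4))), Mul(Rational(-1, 3), Pow(Add(Rational(1, 2), Mul(-2, Pow(-4, -1)), Mul(4, -4)), 2))), 21) = Add(Add(8, Mul(-2, Add(Rational(1, 2), Mul(-2, Rational(-1, 4)), -16)), Mul(Rational(-1, 3), Pow(Add(Rational(1, 2), Mul(-2, Rational(-1, 4)), -16), 2))), 21) = Add(Add(8, Mul(-2, Add(Rational(1, 2), Rational(1, 2), -16)), Mul(Rational(-1, 3), Pow(Add(Rational(1, 2), Rational(1, 2), -16), 2))), 21) = Add(Add(8, Mul(-2, -15), Mul(Rational(-1, 3), Pow(-15, 2))), 21) = Add(Add(8, 30, Mul(Rational(-1, 3), 225)), 21) = Add(Add(8, 30, -75), 21) = Add(-37, 21) = -16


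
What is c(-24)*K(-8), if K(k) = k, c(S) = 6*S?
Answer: 1152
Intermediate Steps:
c(-24)*K(-8) = (6*(-24))*(-8) = -144*(-8) = 1152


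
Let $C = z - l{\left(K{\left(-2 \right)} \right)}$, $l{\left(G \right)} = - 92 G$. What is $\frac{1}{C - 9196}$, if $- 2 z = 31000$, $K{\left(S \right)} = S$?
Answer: $- \frac{1}{24880} \approx -4.0193 \cdot 10^{-5}$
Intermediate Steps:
$z = -15500$ ($z = \left(- \frac{1}{2}\right) 31000 = -15500$)
$C = -15684$ ($C = -15500 - \left(-92\right) \left(-2\right) = -15500 - 184 = -15684$)
$\frac{1}{C - 9196} = \frac{1}{-15684 - 9196} = \frac{1}{-24880} = - \frac{1}{24880}$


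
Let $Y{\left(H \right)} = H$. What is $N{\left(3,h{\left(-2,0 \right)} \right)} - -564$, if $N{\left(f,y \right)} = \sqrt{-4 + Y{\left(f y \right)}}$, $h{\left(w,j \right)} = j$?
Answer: $564 + 2 i \approx 564.0 + 2.0 i$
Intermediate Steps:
$N{\left(f,y \right)} = \sqrt{-4 + f y}$
$N{\left(3,h{\left(-2,0 \right)} \right)} - -564 = \sqrt{-4 + 3 \cdot 0} - -564 = \sqrt{-4 + 0} + 564 = \sqrt{-4} + 564 = 2 i + 564 = 564 + 2 i$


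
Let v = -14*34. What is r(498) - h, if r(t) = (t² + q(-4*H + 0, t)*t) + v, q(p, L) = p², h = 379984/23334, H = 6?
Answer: 6234374800/11667 ≈ 5.3436e+5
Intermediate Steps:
h = 189992/11667 (h = 379984*(1/23334) = 189992/11667 ≈ 16.285)
v = -476
r(t) = -476 + t² + 576*t (r(t) = (t² + (-4*6 + 0)²*t) - 476 = (t² + (-24 + 0)²*t) - 476 = (t² + (-24)²*t) - 476 = (t² + 576*t) - 476 = -476 + t² + 576*t)
r(498) - h = (-476 + 498² + 576*498) - 1*189992/11667 = (-476 + 248004 + 286848) - 189992/11667 = 534376 - 189992/11667 = 6234374800/11667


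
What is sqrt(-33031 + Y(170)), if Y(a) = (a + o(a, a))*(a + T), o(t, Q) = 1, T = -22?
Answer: I*sqrt(7723) ≈ 87.881*I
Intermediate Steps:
Y(a) = (1 + a)*(-22 + a) (Y(a) = (a + 1)*(a - 22) = (1 + a)*(-22 + a))
sqrt(-33031 + Y(170)) = sqrt(-33031 + (-22 + 170**2 - 21*170)) = sqrt(-33031 + (-22 + 28900 - 3570)) = sqrt(-33031 + 25308) = sqrt(-7723) = I*sqrt(7723)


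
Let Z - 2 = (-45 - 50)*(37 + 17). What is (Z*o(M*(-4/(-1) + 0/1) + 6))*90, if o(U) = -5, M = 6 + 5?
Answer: 2307600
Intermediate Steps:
Z = -5128 (Z = 2 + (-45 - 50)*(37 + 17) = 2 - 95*54 = 2 - 5130 = -5128)
M = 11
(Z*o(M*(-4/(-1) + 0/1) + 6))*90 = -5128*(-5)*90 = 25640*90 = 2307600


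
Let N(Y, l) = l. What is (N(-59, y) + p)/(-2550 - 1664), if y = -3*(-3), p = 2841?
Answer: -1425/2107 ≈ -0.67632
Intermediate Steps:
y = 9
(N(-59, y) + p)/(-2550 - 1664) = (9 + 2841)/(-2550 - 1664) = 2850/(-4214) = 2850*(-1/4214) = -1425/2107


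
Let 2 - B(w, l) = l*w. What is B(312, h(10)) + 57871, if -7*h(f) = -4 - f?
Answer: 57249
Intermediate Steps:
h(f) = 4/7 + f/7 (h(f) = -(-4 - f)/7 = 4/7 + f/7)
B(w, l) = 2 - l*w
B(312, h(10)) + 57871 = (2 - 1*(4/7 + (1/7)*10)*312) + 57871 = (2 - 1*(4/7 + 10/7)*312) + 57871 = (2 - 1*2*312) + 57871 = (2 - 624) + 57871 = -622 + 57871 = 57249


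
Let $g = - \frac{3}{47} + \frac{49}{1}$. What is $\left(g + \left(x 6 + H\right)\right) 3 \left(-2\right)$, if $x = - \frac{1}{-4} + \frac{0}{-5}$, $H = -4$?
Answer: $- \frac{13095}{47} \approx -278.62$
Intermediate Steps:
$g = \frac{2300}{47}$ ($g = \left(-3\right) \frac{1}{47} + 49 \cdot 1 = - \frac{3}{47} + 49 = \frac{2300}{47} \approx 48.936$)
$x = \frac{1}{4}$ ($x = \left(-1\right) \left(- \frac{1}{4}\right) + 0 \left(- \frac{1}{5}\right) = \frac{1}{4} + 0 = \frac{1}{4} \approx 0.25$)
$\left(g + \left(x 6 + H\right)\right) 3 \left(-2\right) = \left(\frac{2300}{47} + \left(\frac{1}{4} \cdot 6 - 4\right)\right) 3 \left(-2\right) = \left(\frac{2300}{47} + \left(\frac{3}{2} - 4\right)\right) \left(-6\right) = \left(\frac{2300}{47} - \frac{5}{2}\right) \left(-6\right) = \frac{4365}{94} \left(-6\right) = - \frac{13095}{47}$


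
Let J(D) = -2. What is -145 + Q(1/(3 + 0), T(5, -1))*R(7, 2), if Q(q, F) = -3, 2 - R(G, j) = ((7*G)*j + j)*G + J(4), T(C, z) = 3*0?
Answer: 1943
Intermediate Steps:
T(C, z) = 0
R(G, j) = 4 - G*(j + 7*G*j) (R(G, j) = 2 - (((7*G)*j + j)*G - 2) = 2 - ((7*G*j + j)*G - 2) = 2 - ((j + 7*G*j)*G - 2) = 2 - (G*(j + 7*G*j) - 2) = 2 - (-2 + G*(j + 7*G*j)) = 2 + (2 - G*(j + 7*G*j)) = 4 - G*(j + 7*G*j))
-145 + Q(1/(3 + 0), T(5, -1))*R(7, 2) = -145 - 3*(4 - 1*7*2 - 7*2*7²) = -145 - 3*(4 - 14 - 7*2*49) = -145 - 3*(4 - 14 - 686) = -145 - 3*(-696) = -145 + 2088 = 1943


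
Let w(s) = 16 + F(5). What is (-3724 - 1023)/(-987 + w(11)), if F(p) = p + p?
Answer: 4747/961 ≈ 4.9396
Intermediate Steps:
F(p) = 2*p
w(s) = 26 (w(s) = 16 + 2*5 = 16 + 10 = 26)
(-3724 - 1023)/(-987 + w(11)) = (-3724 - 1023)/(-987 + 26) = -4747/(-961) = -4747*(-1/961) = 4747/961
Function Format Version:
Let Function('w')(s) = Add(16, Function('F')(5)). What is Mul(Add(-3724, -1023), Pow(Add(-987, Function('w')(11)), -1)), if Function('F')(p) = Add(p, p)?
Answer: Rational(4747, 961) ≈ 4.9396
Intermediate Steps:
Function('F')(p) = Mul(2, p)
Function('w')(s) = 26 (Function('w')(s) = Add(16, Mul(2, 5)) = Add(16, 10) = 26)
Mul(Add(-3724, -1023), Pow(Add(-987, Function('w')(11)), -1)) = Mul(Add(-3724, -1023), Pow(Add(-987, 26), -1)) = Mul(-4747, Pow(-961, -1)) = Mul(-4747, Rational(-1, 961)) = Rational(4747, 961)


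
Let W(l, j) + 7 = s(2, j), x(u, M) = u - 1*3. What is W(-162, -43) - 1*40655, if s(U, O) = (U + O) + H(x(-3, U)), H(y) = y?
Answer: -40709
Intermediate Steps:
x(u, M) = -3 + u (x(u, M) = u - 3 = -3 + u)
s(U, O) = -6 + O + U (s(U, O) = (U + O) + (-3 - 3) = (O + U) - 6 = -6 + O + U)
W(l, j) = -11 + j (W(l, j) = -7 + (-6 + j + 2) = -7 + (-4 + j) = -11 + j)
W(-162, -43) - 1*40655 = (-11 - 43) - 1*40655 = -54 - 40655 = -40709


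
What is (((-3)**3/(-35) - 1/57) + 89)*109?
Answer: 19517431/1995 ≈ 9783.2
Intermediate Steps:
(((-3)**3/(-35) - 1/57) + 89)*109 = ((-27*(-1/35) - 1*1/57) + 89)*109 = ((27/35 - 1/57) + 89)*109 = (1504/1995 + 89)*109 = (179059/1995)*109 = 19517431/1995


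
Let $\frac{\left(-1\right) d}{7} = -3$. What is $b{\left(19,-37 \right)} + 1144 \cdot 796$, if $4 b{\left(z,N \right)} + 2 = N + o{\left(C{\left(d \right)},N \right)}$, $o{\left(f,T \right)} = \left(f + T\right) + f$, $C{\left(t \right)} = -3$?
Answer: $\frac{1821207}{2} \approx 9.106 \cdot 10^{5}$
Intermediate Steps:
$d = 21$ ($d = \left(-7\right) \left(-3\right) = 21$)
$o{\left(f,T \right)} = T + 2 f$ ($o{\left(f,T \right)} = \left(T + f\right) + f = T + 2 f$)
$b{\left(z,N \right)} = -2 + \frac{N}{2}$ ($b{\left(z,N \right)} = - \frac{1}{2} + \frac{N + \left(N + 2 \left(-3\right)\right)}{4} = - \frac{1}{2} + \frac{N + \left(N - 6\right)}{4} = - \frac{1}{2} + \frac{N + \left(-6 + N\right)}{4} = - \frac{1}{2} + \frac{-6 + 2 N}{4} = - \frac{1}{2} + \left(- \frac{3}{2} + \frac{N}{2}\right) = -2 + \frac{N}{2}$)
$b{\left(19,-37 \right)} + 1144 \cdot 796 = \left(-2 + \frac{1}{2} \left(-37\right)\right) + 1144 \cdot 796 = \left(-2 - \frac{37}{2}\right) + 910624 = - \frac{41}{2} + 910624 = \frac{1821207}{2}$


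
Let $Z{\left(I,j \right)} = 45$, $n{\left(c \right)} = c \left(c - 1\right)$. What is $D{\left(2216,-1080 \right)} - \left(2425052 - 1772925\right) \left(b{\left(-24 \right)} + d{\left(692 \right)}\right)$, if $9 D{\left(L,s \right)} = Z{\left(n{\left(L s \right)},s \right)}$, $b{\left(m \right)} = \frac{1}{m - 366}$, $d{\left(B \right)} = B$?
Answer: $- \frac{175995380683}{390} \approx -4.5127 \cdot 10^{8}$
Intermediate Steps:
$n{\left(c \right)} = c \left(-1 + c\right)$
$b{\left(m \right)} = \frac{1}{-366 + m}$
$D{\left(L,s \right)} = 5$ ($D{\left(L,s \right)} = \frac{1}{9} \cdot 45 = 5$)
$D{\left(2216,-1080 \right)} - \left(2425052 - 1772925\right) \left(b{\left(-24 \right)} + d{\left(692 \right)}\right) = 5 - \left(2425052 - 1772925\right) \left(\frac{1}{-366 - 24} + 692\right) = 5 - 652127 \left(\frac{1}{-390} + 692\right) = 5 - 652127 \left(- \frac{1}{390} + 692\right) = 5 - 652127 \cdot \frac{269879}{390} = 5 - \frac{175995382633}{390} = - \frac{175995380683}{390}$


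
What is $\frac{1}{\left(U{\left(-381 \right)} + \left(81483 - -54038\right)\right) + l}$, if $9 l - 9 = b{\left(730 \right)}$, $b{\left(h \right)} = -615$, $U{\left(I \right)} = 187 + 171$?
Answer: $\frac{3}{407435} \approx 7.3631 \cdot 10^{-6}$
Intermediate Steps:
$U{\left(I \right)} = 358$
$l = - \frac{202}{3}$ ($l = 1 + \frac{1}{9} \left(-615\right) = 1 - \frac{205}{3} = - \frac{202}{3} \approx -67.333$)
$\frac{1}{\left(U{\left(-381 \right)} + \left(81483 - -54038\right)\right) + l} = \frac{1}{\left(358 + \left(81483 - -54038\right)\right) - \frac{202}{3}} = \frac{1}{\left(358 + \left(81483 + 54038\right)\right) - \frac{202}{3}} = \frac{1}{\left(358 + 135521\right) - \frac{202}{3}} = \frac{1}{135879 - \frac{202}{3}} = \frac{1}{\frac{407435}{3}} = \frac{3}{407435}$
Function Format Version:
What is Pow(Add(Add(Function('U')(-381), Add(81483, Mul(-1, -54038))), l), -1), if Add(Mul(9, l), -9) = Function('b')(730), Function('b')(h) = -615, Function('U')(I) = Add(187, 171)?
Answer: Rational(3, 407435) ≈ 7.3631e-6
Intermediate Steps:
Function('U')(I) = 358
l = Rational(-202, 3) (l = Add(1, Mul(Rational(1, 9), -615)) = Add(1, Rational(-205, 3)) = Rational(-202, 3) ≈ -67.333)
Pow(Add(Add(Function('U')(-381), Add(81483, Mul(-1, -54038))), l), -1) = Pow(Add(Add(358, Add(81483, Mul(-1, -54038))), Rational(-202, 3)), -1) = Pow(Add(Add(358, Add(81483, 54038)), Rational(-202, 3)), -1) = Pow(Add(Add(358, 135521), Rational(-202, 3)), -1) = Pow(Add(135879, Rational(-202, 3)), -1) = Pow(Rational(407435, 3), -1) = Rational(3, 407435)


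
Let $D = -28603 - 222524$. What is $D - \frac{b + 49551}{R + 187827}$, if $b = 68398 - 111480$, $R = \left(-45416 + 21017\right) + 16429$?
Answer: $- \frac{45166955308}{179857} \approx -2.5113 \cdot 10^{5}$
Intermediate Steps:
$D = -251127$
$R = -7970$ ($R = -24399 + 16429 = -7970$)
$b = -43082$ ($b = 68398 - 111480 = -43082$)
$D - \frac{b + 49551}{R + 187827} = -251127 - \frac{-43082 + 49551}{-7970 + 187827} = -251127 - \frac{6469}{179857} = - \frac{45166955308}{179857}$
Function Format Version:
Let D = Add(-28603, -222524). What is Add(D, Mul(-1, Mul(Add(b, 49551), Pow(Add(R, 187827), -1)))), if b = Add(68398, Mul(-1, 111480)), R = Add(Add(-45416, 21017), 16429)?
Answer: Rational(-45166955308, 179857) ≈ -2.5113e+5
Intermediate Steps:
D = -251127
R = -7970 (R = Add(-24399, 16429) = -7970)
b = -43082 (b = Add(68398, -111480) = -43082)
Add(D, Mul(-1, Mul(Add(b, 49551), Pow(Add(R, 187827), -1)))) = Add(-251127, Mul(-1, Mul(Add(-43082, 49551), Pow(Add(-7970, 187827), -1)))) = Add(-251127, Mul(-1, Mul(6469, Pow(179857, -1)))) = Add(-251127, Mul(-1, Mul(6469, Rational(1, 179857)))) = Add(-251127, Mul(-1, Rational(6469, 179857))) = Add(-251127, Rational(-6469, 179857)) = Rational(-45166955308, 179857)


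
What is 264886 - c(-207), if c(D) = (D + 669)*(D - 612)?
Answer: 643264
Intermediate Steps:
c(D) = (-612 + D)*(669 + D) (c(D) = (669 + D)*(-612 + D) = (-612 + D)*(669 + D))
264886 - c(-207) = 264886 - (-409428 + (-207)² + 57*(-207)) = 264886 - (-409428 + 42849 - 11799) = 264886 - 1*(-378378) = 264886 + 378378 = 643264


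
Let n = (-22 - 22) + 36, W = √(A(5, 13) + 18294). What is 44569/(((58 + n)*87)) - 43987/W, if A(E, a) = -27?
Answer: 44569/4350 - 43987*√18267/18267 ≈ -315.21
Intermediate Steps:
W = √18267 (W = √(-27 + 18294) = √18267 ≈ 135.16)
n = -8 (n = -44 + 36 = -8)
44569/(((58 + n)*87)) - 43987/W = 44569/(((58 - 8)*87)) - 43987*√18267/18267 = 44569/((50*87)) - 43987*√18267/18267 = 44569/4350 - 43987*√18267/18267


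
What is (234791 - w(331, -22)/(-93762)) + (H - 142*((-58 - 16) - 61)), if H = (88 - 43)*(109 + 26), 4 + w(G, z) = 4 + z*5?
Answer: 12190747661/46881 ≈ 2.6004e+5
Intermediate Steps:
w(G, z) = 5*z (w(G, z) = -4 + (4 + z*5) = -4 + (4 + 5*z) = 5*z)
H = 6075 (H = 45*135 = 6075)
(234791 - w(331, -22)/(-93762)) + (H - 142*((-58 - 16) - 61)) = (234791 - 5*(-22)/(-93762)) + (6075 - 142*((-58 - 16) - 61)) = (234791 - (-110)*(-1)/93762) + (6075 - 142*(-74 - 61)) = (234791 - 1*55/46881) + (6075 - 142*(-135)) = (234791 - 55/46881) + (6075 + 19170) = 11007236816/46881 + 25245 = 12190747661/46881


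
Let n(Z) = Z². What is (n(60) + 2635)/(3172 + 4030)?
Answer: 6235/7202 ≈ 0.86573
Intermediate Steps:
(n(60) + 2635)/(3172 + 4030) = (60² + 2635)/(3172 + 4030) = (3600 + 2635)/7202 = 6235*(1/7202) = 6235/7202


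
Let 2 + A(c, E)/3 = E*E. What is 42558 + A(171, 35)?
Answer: 46227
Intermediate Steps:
A(c, E) = -6 + 3*E² (A(c, E) = -6 + 3*(E*E) = -6 + 3*E²)
42558 + A(171, 35) = 42558 + (-6 + 3*35²) = 42558 + (-6 + 3*1225) = 42558 + (-6 + 3675) = 42558 + 3669 = 46227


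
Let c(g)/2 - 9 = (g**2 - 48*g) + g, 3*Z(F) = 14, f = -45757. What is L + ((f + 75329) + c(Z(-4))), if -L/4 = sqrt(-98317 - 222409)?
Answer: 262754/9 - 4*I*sqrt(320726) ≈ 29195.0 - 2265.3*I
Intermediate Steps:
Z(F) = 14/3 (Z(F) = (1/3)*14 = 14/3)
c(g) = 18 - 94*g + 2*g**2 (c(g) = 18 + 2*((g**2 - 48*g) + g) = 18 + 2*(g**2 - 47*g) = 18 + (-94*g + 2*g**2) = 18 - 94*g + 2*g**2)
L = -4*I*sqrt(320726) (L = -4*sqrt(-98317 - 222409) = -4*I*sqrt(320726) ≈ -2265.3*I)
L + ((f + 75329) + c(Z(-4))) = -4*I*sqrt(320726) + ((-45757 + 75329) + (18 - 94*14/3 + 2*(14/3)**2)) = -4*I*sqrt(320726) + (29572 + (18 - 1316/3 + 2*(196/9))) = -4*I*sqrt(320726) + (29572 + (18 - 1316/3 + 392/9)) = -4*I*sqrt(320726) + (29572 - 3394/9) = -4*I*sqrt(320726) + 262754/9 = 262754/9 - 4*I*sqrt(320726)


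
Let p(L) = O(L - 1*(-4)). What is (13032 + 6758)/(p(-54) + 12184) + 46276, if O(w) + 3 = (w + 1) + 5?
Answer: 561671602/12137 ≈ 46278.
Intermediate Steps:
O(w) = 3 + w (O(w) = -3 + ((w + 1) + 5) = -3 + ((1 + w) + 5) = -3 + (6 + w) = 3 + w)
p(L) = 7 + L (p(L) = 3 + (L - 1*(-4)) = 3 + (L + 4) = 3 + (4 + L) = 7 + L)
(13032 + 6758)/(p(-54) + 12184) + 46276 = (13032 + 6758)/((7 - 54) + 12184) + 46276 = 19790/(-47 + 12184) + 46276 = 19790/12137 + 46276 = 561671602/12137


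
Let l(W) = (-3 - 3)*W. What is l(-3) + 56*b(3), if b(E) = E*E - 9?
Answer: 18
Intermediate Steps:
b(E) = -9 + E**2 (b(E) = E**2 - 9 = -9 + E**2)
l(W) = -6*W
l(-3) + 56*b(3) = -6*(-3) + 56*(-9 + 3**2) = 18 + 56*(-9 + 9) = 18 + 56*0 = 18 + 0 = 18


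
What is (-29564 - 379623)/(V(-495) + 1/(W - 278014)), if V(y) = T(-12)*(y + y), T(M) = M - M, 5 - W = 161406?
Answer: 179802905605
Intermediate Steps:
W = -161401 (W = 5 - 1*161406 = 5 - 161406 = -161401)
T(M) = 0
V(y) = 0 (V(y) = 0*(y + y) = 0*(2*y) = 0)
(-29564 - 379623)/(V(-495) + 1/(W - 278014)) = (-29564 - 379623)/(0 + 1/(-161401 - 278014)) = -409187/(0 + 1/(-439415)) = -409187/(0 - 1/439415) = -409187/(-1/439415) = -409187*(-439415) = 179802905605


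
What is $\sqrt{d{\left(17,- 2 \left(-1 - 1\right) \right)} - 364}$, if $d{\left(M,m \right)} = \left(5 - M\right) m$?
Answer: $2 i \sqrt{103} \approx 20.298 i$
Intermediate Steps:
$d{\left(M,m \right)} = m \left(5 - M\right)$
$\sqrt{d{\left(17,- 2 \left(-1 - 1\right) \right)} - 364} = \sqrt{- 2 \left(-1 - 1\right) \left(5 - 17\right) - 364} = \sqrt{\left(-2\right) \left(-2\right) \left(5 - 17\right) - 364} = \sqrt{4 \left(-12\right) - 364} = \sqrt{-48 - 364} = \sqrt{-412} = 2 i \sqrt{103}$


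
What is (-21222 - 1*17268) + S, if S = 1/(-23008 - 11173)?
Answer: -1315626691/34181 ≈ -38490.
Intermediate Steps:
S = -1/34181 (S = 1/(-34181) = -1/34181 ≈ -2.9256e-5)
(-21222 - 1*17268) + S = (-21222 - 1*17268) - 1/34181 = (-21222 - 17268) - 1/34181 = -38490 - 1/34181 = -1315626691/34181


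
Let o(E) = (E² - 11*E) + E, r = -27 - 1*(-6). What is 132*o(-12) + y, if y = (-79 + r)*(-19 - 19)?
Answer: 38648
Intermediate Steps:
r = -21 (r = -27 + 6 = -21)
o(E) = E² - 10*E
y = 3800 (y = (-79 - 21)*(-19 - 19) = -100*(-38) = 3800)
132*o(-12) + y = 132*(-12*(-10 - 12)) + 3800 = 132*(-12*(-22)) + 3800 = 132*264 + 3800 = 34848 + 3800 = 38648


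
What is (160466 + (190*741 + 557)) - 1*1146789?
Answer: -844976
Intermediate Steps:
(160466 + (190*741 + 557)) - 1*1146789 = (160466 + (140790 + 557)) - 1146789 = (160466 + 141347) - 1146789 = 301813 - 1146789 = -844976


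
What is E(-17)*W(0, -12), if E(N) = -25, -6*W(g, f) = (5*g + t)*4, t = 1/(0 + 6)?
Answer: 25/9 ≈ 2.7778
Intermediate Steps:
t = ⅙ (t = 1/6 = ⅙ ≈ 0.16667)
W(g, f) = -⅑ - 10*g/3 (W(g, f) = -(5*g + ⅙)*4/6 = -(⅙ + 5*g)*4/6 = -(⅔ + 20*g)/6 = -⅑ - 10*g/3)
E(-17)*W(0, -12) = -25*(-⅑ - 10/3*0) = -25*(-⅑ + 0) = -25*(-⅑) = 25/9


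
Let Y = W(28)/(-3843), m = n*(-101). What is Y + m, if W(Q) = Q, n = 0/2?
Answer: -4/549 ≈ -0.0072860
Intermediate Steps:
n = 0 (n = 0*(1/2) = 0)
m = 0 (m = 0*(-101) = 0)
Y = -4/549 (Y = 28/(-3843) = 28*(-1/3843) = -4/549 ≈ -0.0072860)
Y + m = -4/549 + 0 = -4/549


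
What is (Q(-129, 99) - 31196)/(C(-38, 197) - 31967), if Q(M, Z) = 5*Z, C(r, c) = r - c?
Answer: 30701/32202 ≈ 0.95339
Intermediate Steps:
(Q(-129, 99) - 31196)/(C(-38, 197) - 31967) = (5*99 - 31196)/((-38 - 1*197) - 31967) = (495 - 31196)/((-38 - 197) - 31967) = -30701/(-235 - 31967) = -30701/(-32202) = -30701*(-1/32202) = 30701/32202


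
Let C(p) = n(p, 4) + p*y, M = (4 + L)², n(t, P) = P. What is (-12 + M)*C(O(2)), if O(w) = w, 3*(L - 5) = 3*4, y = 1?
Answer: 942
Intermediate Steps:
L = 9 (L = 5 + (3*4)/3 = 5 + (⅓)*12 = 5 + 4 = 9)
M = 169 (M = (4 + 9)² = 13² = 169)
C(p) = 4 + p (C(p) = 4 + p*1 = 4 + p)
(-12 + M)*C(O(2)) = (-12 + 169)*(4 + 2) = 157*6 = 942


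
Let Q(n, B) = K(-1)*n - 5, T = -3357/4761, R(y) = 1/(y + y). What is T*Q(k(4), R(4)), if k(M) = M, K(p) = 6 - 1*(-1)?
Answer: -373/23 ≈ -16.217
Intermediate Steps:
K(p) = 7 (K(p) = 6 + 1 = 7)
R(y) = 1/(2*y)
T = -373/529 (T = -3357*1/4761 = -373/529 ≈ -0.70510)
Q(n, B) = -5 + 7*n (Q(n, B) = 7*n - 5 = -5 + 7*n)
T*Q(k(4), R(4)) = -373*(-5 + 7*4)/529 = -373*(-5 + 28)/529 = -373/529*23 = -373/23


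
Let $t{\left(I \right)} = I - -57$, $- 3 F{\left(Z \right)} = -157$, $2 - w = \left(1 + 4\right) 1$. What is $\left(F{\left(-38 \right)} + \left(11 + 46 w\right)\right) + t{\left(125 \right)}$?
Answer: $\frac{322}{3} \approx 107.33$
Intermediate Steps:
$w = -3$ ($w = 2 - \left(1 + 4\right) 1 = 2 - 5 \cdot 1 = 2 - 5 = -3$)
$F{\left(Z \right)} = \frac{157}{3}$ ($F{\left(Z \right)} = \left(- \frac{1}{3}\right) \left(-157\right) = \frac{157}{3}$)
$t{\left(I \right)} = 57 + I$ ($t{\left(I \right)} = I + 57 = 57 + I$)
$\left(F{\left(-38 \right)} + \left(11 + 46 w\right)\right) + t{\left(125 \right)} = \left(\frac{157}{3} + \left(11 + 46 \left(-3\right)\right)\right) + \left(57 + 125\right) = \left(\frac{157}{3} + \left(11 - 138\right)\right) + 182 = \left(\frac{157}{3} - 127\right) + 182 = - \frac{224}{3} + 182 = \frac{322}{3}$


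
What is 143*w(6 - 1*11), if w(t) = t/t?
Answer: 143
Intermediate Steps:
w(t) = 1
143*w(6 - 1*11) = 143*1 = 143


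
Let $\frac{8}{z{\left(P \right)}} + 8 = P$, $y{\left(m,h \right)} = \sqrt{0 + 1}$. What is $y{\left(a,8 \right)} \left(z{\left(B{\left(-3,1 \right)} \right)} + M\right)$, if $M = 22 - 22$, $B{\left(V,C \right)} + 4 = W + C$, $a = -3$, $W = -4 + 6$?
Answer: $- \frac{8}{9} \approx -0.88889$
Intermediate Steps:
$W = 2$
$B{\left(V,C \right)} = -2 + C$ ($B{\left(V,C \right)} = -4 + \left(2 + C\right) = -2 + C$)
$y{\left(m,h \right)} = 1$ ($y{\left(m,h \right)} = \sqrt{1} = 1$)
$z{\left(P \right)} = \frac{8}{-8 + P}$
$M = 0$ ($M = 22 - 22 = 0$)
$y{\left(a,8 \right)} \left(z{\left(B{\left(-3,1 \right)} \right)} + M\right) = 1 \left(\frac{8}{-8 + \left(-2 + 1\right)} + 0\right) = 1 \left(\frac{8}{-8 - 1} + 0\right) = 1 \left(\frac{8}{-9} + 0\right) = 1 \left(8 \left(- \frac{1}{9}\right) + 0\right) = 1 \left(- \frac{8}{9} + 0\right) = 1 \left(- \frac{8}{9}\right) = - \frac{8}{9}$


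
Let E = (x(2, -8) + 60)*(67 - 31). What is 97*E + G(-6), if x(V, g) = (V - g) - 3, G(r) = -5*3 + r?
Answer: 233943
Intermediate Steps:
G(r) = -15 + r
x(V, g) = -3 + V - g
E = 2412 (E = ((-3 + 2 - 1*(-8)) + 60)*(67 - 31) = ((-3 + 2 + 8) + 60)*36 = (7 + 60)*36 = 67*36 = 2412)
97*E + G(-6) = 97*2412 + (-15 - 6) = 233964 - 21 = 233943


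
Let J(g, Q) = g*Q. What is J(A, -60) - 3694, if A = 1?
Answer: -3754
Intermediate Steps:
J(g, Q) = Q*g
J(A, -60) - 3694 = -60*1 - 3694 = -60 - 3694 = -3754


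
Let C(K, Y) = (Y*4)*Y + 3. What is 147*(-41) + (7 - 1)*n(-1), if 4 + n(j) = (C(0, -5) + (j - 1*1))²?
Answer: 55155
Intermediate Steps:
C(K, Y) = 3 + 4*Y² (C(K, Y) = (4*Y)*Y + 3 = 4*Y² + 3 = 3 + 4*Y²)
n(j) = -4 + (102 + j)² (n(j) = -4 + ((3 + 4*(-5)²) + (j - 1*1))² = -4 + ((3 + 4*25) + (j - 1))² = -4 + ((3 + 100) + (-1 + j))² = -4 + (103 + (-1 + j))² = -4 + (102 + j)²)
147*(-41) + (7 - 1)*n(-1) = 147*(-41) + (7 - 1)*(-4 + (102 - 1)²) = -6027 + 6*(-4 + 101²) = -6027 + 6*(-4 + 10201) = -6027 + 6*10197 = -6027 + 61182 = 55155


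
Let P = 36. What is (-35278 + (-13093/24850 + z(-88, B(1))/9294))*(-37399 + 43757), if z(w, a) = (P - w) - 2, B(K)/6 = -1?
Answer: -12950897732351359/57738975 ≈ -2.2430e+8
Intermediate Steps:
B(K) = -6 (B(K) = 6*(-1) = -6)
z(w, a) = 34 - w (z(w, a) = (36 - w) - 2 = 34 - w)
(-35278 + (-13093/24850 + z(-88, B(1))/9294))*(-37399 + 43757) = (-35278 + (-13093/24850 + (34 - 1*(-88))/9294))*(-37399 + 43757) = (-35278 + (-13093*1/24850 + (34 + 88)*(1/9294)))*6358 = (-35278 + (-13093/24850 + 122*(1/9294)))*6358 = (-35278 + (-13093/24850 + 61/4647))*6358 = (-35278 - 59327321/115477950)*6358 = -4073890447421/115477950*6358 = -12950897732351359/57738975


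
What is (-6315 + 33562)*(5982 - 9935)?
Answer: -107707391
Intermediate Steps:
(-6315 + 33562)*(5982 - 9935) = 27247*(-3953) = -107707391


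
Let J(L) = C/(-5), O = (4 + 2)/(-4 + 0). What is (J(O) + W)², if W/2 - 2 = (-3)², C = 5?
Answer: 441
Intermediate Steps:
W = 22 (W = 4 + 2*(-3)² = 4 + 2*9 = 4 + 18 = 22)
O = -3/2 (O = 6/(-4) = 6*(-¼) = -3/2 ≈ -1.5000)
J(L) = -1 (J(L) = 5/(-5) = 5*(-⅕) = -1)
(J(O) + W)² = (-1 + 22)² = 21² = 441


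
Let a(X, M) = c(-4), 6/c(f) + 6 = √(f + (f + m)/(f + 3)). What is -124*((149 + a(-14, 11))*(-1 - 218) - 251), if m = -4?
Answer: 4036634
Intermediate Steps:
c(f) = 6/(-6 + √(f + (-4 + f)/(3 + f))) (c(f) = 6/(-6 + √(f + (f - 4)/(f + 3))) = 6/(-6 + √(f + (-4 + f)/(3 + f))))
a(X, M) = -3/2 (a(X, M) = 6/(-6 + √((-4 - 4 - 4*(3 - 4))/(3 - 4))) = 6/(-6 + √((-4 - 4 - 4*(-1))/(-1))) = 6/(-6 + √(-(-4 - 4 + 4))) = 6/(-6 + √(-1*(-4))) = 6/(-6 + √4) = 6/(-6 + 2) = 6/(-4) = 6*(-¼) = -3/2)
-124*((149 + a(-14, 11))*(-1 - 218) - 251) = -124*((149 - 3/2)*(-1 - 218) - 251) = -124*((295/2)*(-219) - 251) = -124*(-64605/2 - 251) = -124*(-65107/2) = 4036634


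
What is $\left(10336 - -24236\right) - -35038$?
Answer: $69610$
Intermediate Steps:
$\left(10336 - -24236\right) - -35038 = \left(10336 + 24236\right) + 35038 = 34572 + 35038 = 69610$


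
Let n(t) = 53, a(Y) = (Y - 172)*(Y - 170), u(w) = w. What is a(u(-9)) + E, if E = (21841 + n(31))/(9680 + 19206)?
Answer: 467949704/14443 ≈ 32400.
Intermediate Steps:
a(Y) = (-172 + Y)*(-170 + Y)
E = 10947/14443 (E = (21841 + 53)/(9680 + 19206) = 21894/28886 = 21894*(1/28886) = 10947/14443 ≈ 0.75795)
a(u(-9)) + E = (29240 + (-9)² - 342*(-9)) + 10947/14443 = (29240 + 81 + 3078) + 10947/14443 = 32399 + 10947/14443 = 467949704/14443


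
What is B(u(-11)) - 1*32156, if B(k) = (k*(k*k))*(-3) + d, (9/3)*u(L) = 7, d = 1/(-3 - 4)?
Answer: -2028238/63 ≈ -32194.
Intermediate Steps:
d = -1/7 (d = 1/(-7) = -1/7 ≈ -0.14286)
u(L) = 7/3 (u(L) = (1/3)*7 = 7/3)
B(k) = -1/7 - 3*k**3 (B(k) = (k*(k*k))*(-3) - 1/7 = (k*k**2)*(-3) - 1/7 = k**3*(-3) - 1/7 = -3*k**3 - 1/7 = -1/7 - 3*k**3)
B(u(-11)) - 1*32156 = (-1/7 - 3*(7/3)**3) - 1*32156 = (-1/7 - 3*343/27) - 32156 = (-1/7 - 343/9) - 32156 = -2410/63 - 32156 = -2028238/63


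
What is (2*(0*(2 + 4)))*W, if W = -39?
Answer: 0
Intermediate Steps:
(2*(0*(2 + 4)))*W = (2*(0*(2 + 4)))*(-39) = (2*(0*6))*(-39) = (2*0)*(-39) = 0*(-39) = 0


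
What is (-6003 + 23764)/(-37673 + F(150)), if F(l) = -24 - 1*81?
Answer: -17761/37778 ≈ -0.47014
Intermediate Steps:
F(l) = -105 (F(l) = -24 - 81 = -105)
(-6003 + 23764)/(-37673 + F(150)) = (-6003 + 23764)/(-37673 - 105) = 17761/(-37778) = 17761*(-1/37778) = -17761/37778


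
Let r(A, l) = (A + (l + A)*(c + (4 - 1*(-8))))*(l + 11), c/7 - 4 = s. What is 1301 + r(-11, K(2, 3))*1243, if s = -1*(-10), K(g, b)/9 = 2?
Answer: 27360974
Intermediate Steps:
K(g, b) = 18 (K(g, b) = 9*2 = 18)
s = 10
c = 98 (c = 28 + 7*10 = 28 + 70 = 98)
r(A, l) = (11 + l)*(110*l + 111*A) (r(A, l) = (A + (l + A)*(98 + (4 - 1*(-8))))*(l + 11) = (A + (A + l)*(98 + (4 + 8)))*(11 + l) = (A + (A + l)*(98 + 12))*(11 + l) = (A + (A + l)*110)*(11 + l) = (A + (110*A + 110*l))*(11 + l) = (110*l + 111*A)*(11 + l) = (11 + l)*(110*l + 111*A))
1301 + r(-11, K(2, 3))*1243 = 1301 + (110*18² + 1210*18 + 1221*(-11) + 111*(-11)*18)*1243 = 1301 + (110*324 + 21780 - 13431 - 21978)*1243 = 1301 + (35640 + 21780 - 13431 - 21978)*1243 = 1301 + 22011*1243 = 1301 + 27359673 = 27360974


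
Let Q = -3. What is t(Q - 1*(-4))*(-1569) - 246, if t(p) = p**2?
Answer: -1815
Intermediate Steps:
t(Q - 1*(-4))*(-1569) - 246 = (-3 - 1*(-4))**2*(-1569) - 246 = (-3 + 4)**2*(-1569) - 246 = 1**2*(-1569) - 246 = 1*(-1569) - 246 = -1569 - 246 = -1815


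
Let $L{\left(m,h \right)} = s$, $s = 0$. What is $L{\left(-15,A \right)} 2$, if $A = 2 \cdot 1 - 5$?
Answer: $0$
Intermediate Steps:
$A = -3$ ($A = 2 - 5 = -3$)
$L{\left(m,h \right)} = 0$
$L{\left(-15,A \right)} 2 = 0 \cdot 2 = 0$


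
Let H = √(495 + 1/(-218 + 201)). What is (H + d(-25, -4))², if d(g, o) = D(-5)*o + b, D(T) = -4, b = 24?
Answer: (680 + √143038)²/289 ≈ 3874.7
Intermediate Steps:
H = √143038/17 (H = √(495 + 1/(-17)) = √(495 - 1/17) = √(8414/17) = √143038/17 ≈ 22.247)
d(g, o) = 24 - 4*o (d(g, o) = -4*o + 24 = 24 - 4*o)
(H + d(-25, -4))² = (√143038/17 + (24 - 4*(-4)))² = (√143038/17 + (24 + 16))² = (√143038/17 + 40)² = (40 + √143038/17)²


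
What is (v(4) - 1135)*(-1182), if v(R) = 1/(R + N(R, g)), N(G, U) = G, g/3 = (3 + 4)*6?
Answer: 5365689/4 ≈ 1.3414e+6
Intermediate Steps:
g = 126 (g = 3*((3 + 4)*6) = 3*(7*6) = 3*42 = 126)
v(R) = 1/(2*R) (v(R) = 1/(R + R) = 1/(2*R))
(v(4) - 1135)*(-1182) = ((½)/4 - 1135)*(-1182) = ((½)*(¼) - 1135)*(-1182) = (⅛ - 1135)*(-1182) = -9079/8*(-1182) = 5365689/4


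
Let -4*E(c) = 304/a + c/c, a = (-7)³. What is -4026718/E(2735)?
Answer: 5524657096/39 ≈ 1.4166e+8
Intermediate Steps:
a = -343
E(c) = -39/1372 (E(c) = -(304/(-343) + c/c)/4 = -(304*(-1/343) + 1)/4 = -(-304/343 + 1)/4 = -¼*39/343 = -39/1372)
-4026718/E(2735) = -4026718/(-39/1372) = -4026718*(-1372/39) = 5524657096/39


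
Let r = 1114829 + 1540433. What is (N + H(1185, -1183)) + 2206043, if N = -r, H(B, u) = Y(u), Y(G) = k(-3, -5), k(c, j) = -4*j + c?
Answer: -449202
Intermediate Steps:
k(c, j) = c - 4*j
r = 2655262
Y(G) = 17 (Y(G) = -3 - 4*(-5) = -3 + 20 = 17)
H(B, u) = 17
N = -2655262 (N = -1*2655262 = -2655262)
(N + H(1185, -1183)) + 2206043 = (-2655262 + 17) + 2206043 = -2655245 + 2206043 = -449202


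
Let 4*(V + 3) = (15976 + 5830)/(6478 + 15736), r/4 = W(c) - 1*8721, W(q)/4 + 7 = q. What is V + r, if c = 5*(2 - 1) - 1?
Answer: -1552081277/44428 ≈ -34935.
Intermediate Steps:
c = 4 (c = 5*1 - 1 = 5 - 1 = 4)
W(q) = -28 + 4*q
r = -34932 (r = 4*((-28 + 4*4) - 1*8721) = 4*((-28 + 16) - 8721) = 4*(-12 - 8721) = 4*(-8733) = -34932)
V = -122381/44428 (V = -3 + ((15976 + 5830)/(6478 + 15736))/4 = -3 + (21806/22214)/4 = -3 + (21806*(1/22214))/4 = -3 + (1/4)*(10903/11107) = -3 + 10903/44428 = -122381/44428 ≈ -2.7546)
V + r = -122381/44428 - 34932 = -1552081277/44428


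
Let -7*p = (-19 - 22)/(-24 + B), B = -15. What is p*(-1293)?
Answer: 17671/91 ≈ 194.19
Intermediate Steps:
p = -41/273 (p = -(-19 - 22)/(7*(-24 - 15)) = -(-41)/(7*(-39)) = -(-41)*(-1)/(7*39) = -⅐*41/39 = -41/273 ≈ -0.15018)
p*(-1293) = -41/273*(-1293) = 17671/91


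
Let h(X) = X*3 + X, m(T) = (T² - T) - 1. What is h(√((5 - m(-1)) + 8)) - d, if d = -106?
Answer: 106 + 8*√3 ≈ 119.86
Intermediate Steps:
m(T) = -1 + T² - T
h(X) = 4*X (h(X) = 3*X + X = 4*X)
h(√((5 - m(-1)) + 8)) - d = 4*√((5 - (-1 + (-1)² - 1*(-1))) + 8) - 1*(-106) = 4*√((5 - (-1 + 1 + 1)) + 8) + 106 = 4*√((5 - 1*1) + 8) + 106 = 4*√((5 - 1) + 8) + 106 = 4*√(4 + 8) + 106 = 4*√12 + 106 = 4*(2*√3) + 106 = 8*√3 + 106 = 106 + 8*√3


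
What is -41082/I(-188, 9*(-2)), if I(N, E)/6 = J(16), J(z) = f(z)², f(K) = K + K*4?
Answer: -6847/6400 ≈ -1.0698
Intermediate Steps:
f(K) = 5*K (f(K) = K + 4*K = 5*K)
J(z) = 25*z² (J(z) = (5*z)² = 25*z²)
I(N, E) = 38400 (I(N, E) = 6*(25*16²) = 6*(25*256) = 6*6400 = 38400)
-41082/I(-188, 9*(-2)) = -41082/38400 = -41082*1/38400 = -6847/6400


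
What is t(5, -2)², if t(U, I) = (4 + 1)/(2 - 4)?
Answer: 25/4 ≈ 6.2500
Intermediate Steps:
t(U, I) = -5/2 (t(U, I) = 5/(-2) = 5*(-½) = -5/2)
t(5, -2)² = (-5/2)² = 25/4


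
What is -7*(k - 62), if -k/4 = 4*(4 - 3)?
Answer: 546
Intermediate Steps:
k = -16 (k = -16*(4 - 3) = -16 ≈ -16.000)
-7*(k - 62) = -7*(-16 - 62) = -7*(-78) = 546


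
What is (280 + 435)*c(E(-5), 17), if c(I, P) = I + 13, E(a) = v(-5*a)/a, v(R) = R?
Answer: 5720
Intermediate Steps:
E(a) = -5 (E(a) = (-5*a)/a = -5)
c(I, P) = 13 + I
(280 + 435)*c(E(-5), 17) = (280 + 435)*(13 - 5) = 715*8 = 5720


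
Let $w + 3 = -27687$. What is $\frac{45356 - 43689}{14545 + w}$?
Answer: $- \frac{1667}{13145} \approx -0.12682$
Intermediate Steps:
$w = -27690$ ($w = -3 - 27687 = -27690$)
$\frac{45356 - 43689}{14545 + w} = \frac{45356 - 43689}{14545 - 27690} = \frac{1667}{-13145} = 1667 \left(- \frac{1}{13145}\right) = - \frac{1667}{13145}$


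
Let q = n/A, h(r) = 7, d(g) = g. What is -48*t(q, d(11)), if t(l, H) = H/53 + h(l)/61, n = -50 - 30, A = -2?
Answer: -50016/3233 ≈ -15.470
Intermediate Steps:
n = -80
q = 40 (q = -80/(-2) = -80*(-½) = 40)
t(l, H) = 7/61 + H/53 (t(l, H) = H/53 + 7/61 = 7/61 + H/53)
-48*t(q, d(11)) = -48*(7/61 + (1/53)*11) = -48*(7/61 + 11/53) = -48*1042/3233 = -50016/3233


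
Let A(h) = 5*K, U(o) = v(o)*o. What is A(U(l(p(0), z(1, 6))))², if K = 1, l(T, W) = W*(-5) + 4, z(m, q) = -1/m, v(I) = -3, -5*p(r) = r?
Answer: 25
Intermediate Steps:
p(r) = -r/5
l(T, W) = 4 - 5*W (l(T, W) = -5*W + 4 = 4 - 5*W)
U(o) = -3*o
A(h) = 5 (A(h) = 5*1 = 5)
A(U(l(p(0), z(1, 6))))² = 5² = 25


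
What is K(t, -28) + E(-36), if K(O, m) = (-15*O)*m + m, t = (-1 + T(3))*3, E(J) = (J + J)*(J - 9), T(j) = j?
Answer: 5732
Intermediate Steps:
E(J) = 2*J*(-9 + J) (E(J) = (2*J)*(-9 + J) = 2*J*(-9 + J))
t = 6 (t = (-1 + 3)*3 = 2*3 = 6)
K(O, m) = m - 15*O*m (K(O, m) = -15*O*m + m = m - 15*O*m)
K(t, -28) + E(-36) = -28*(1 - 15*6) + 2*(-36)*(-9 - 36) = -28*(1 - 90) + 2*(-36)*(-45) = -28*(-89) + 3240 = 2492 + 3240 = 5732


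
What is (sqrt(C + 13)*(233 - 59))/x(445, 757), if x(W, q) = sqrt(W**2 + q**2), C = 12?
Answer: 435*sqrt(771074)/385537 ≈ 0.99077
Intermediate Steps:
(sqrt(C + 13)*(233 - 59))/x(445, 757) = (sqrt(12 + 13)*(233 - 59))/(sqrt(445**2 + 757**2)) = (sqrt(25)*174)/(sqrt(198025 + 573049)) = (5*174)/(sqrt(771074)) = 870*(sqrt(771074)/771074) = 435*sqrt(771074)/385537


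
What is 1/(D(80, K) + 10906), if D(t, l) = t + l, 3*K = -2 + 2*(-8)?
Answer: 1/10980 ≈ 9.1075e-5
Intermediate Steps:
K = -6 (K = (-2 + 2*(-8))/3 = (-2 - 16)/3 = (1/3)*(-18) = -6)
D(t, l) = l + t
1/(D(80, K) + 10906) = 1/((-6 + 80) + 10906) = 1/(74 + 10906) = 1/10980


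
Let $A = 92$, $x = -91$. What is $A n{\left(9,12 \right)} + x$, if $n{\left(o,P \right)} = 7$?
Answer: $553$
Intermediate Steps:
$A n{\left(9,12 \right)} + x = 92 \cdot 7 - 91 = 644 - 91 = 553$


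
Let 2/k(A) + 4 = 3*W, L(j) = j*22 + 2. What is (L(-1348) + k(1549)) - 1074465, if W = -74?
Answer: -124765448/113 ≈ -1.1041e+6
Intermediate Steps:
L(j) = 2 + 22*j (L(j) = 22*j + 2 = 2 + 22*j)
k(A) = -1/113 (k(A) = 2/(-4 + 3*(-74)) = 2/(-4 - 222) = 2/(-226) = 2*(-1/226) = -1/113)
(L(-1348) + k(1549)) - 1074465 = ((2 + 22*(-1348)) - 1/113) - 1074465 = ((2 - 29656) - 1/113) - 1074465 = (-29654 - 1/113) - 1074465 = -3350903/113 - 1074465 = -124765448/113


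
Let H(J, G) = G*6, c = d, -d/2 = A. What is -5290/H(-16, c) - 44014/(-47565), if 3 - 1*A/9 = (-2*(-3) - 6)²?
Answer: 14771077/856170 ≈ 17.253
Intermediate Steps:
A = 27 (A = 27 - 9*(-2*(-3) - 6)² = 27 - 9*(6 - 6)² = 27 - 9*0² = 27 - 9*0 = 27 + 0 = 27)
d = -54 (d = -2*27 = -54)
c = -54
H(J, G) = 6*G
-5290/H(-16, c) - 44014/(-47565) = -5290/(6*(-54)) - 44014/(-47565) = -5290/(-324) - 44014*(-1/47565) = -5290*(-1/324) + 44014/47565 = 2645/162 + 44014/47565 = 14771077/856170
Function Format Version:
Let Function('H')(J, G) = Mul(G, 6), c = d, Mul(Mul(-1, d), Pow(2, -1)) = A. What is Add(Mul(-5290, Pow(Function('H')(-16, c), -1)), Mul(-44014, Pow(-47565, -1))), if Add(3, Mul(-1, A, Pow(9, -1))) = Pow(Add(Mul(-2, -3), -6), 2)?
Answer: Rational(14771077, 856170) ≈ 17.253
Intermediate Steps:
A = 27 (A = Add(27, Mul(-9, Pow(Add(Mul(-2, -3), -6), 2))) = Add(27, Mul(-9, Pow(Add(6, -6), 2))) = Add(27, Mul(-9, Pow(0, 2))) = Add(27, Mul(-9, 0)) = Add(27, 0) = 27)
d = -54 (d = Mul(-2, 27) = -54)
c = -54
Function('H')(J, G) = Mul(6, G)
Add(Mul(-5290, Pow(Function('H')(-16, c), -1)), Mul(-44014, Pow(-47565, -1))) = Add(Mul(-5290, Pow(Mul(6, -54), -1)), Mul(-44014, Pow(-47565, -1))) = Add(Mul(-5290, Pow(-324, -1)), Mul(-44014, Rational(-1, 47565))) = Add(Mul(-5290, Rational(-1, 324)), Rational(44014, 47565)) = Add(Rational(2645, 162), Rational(44014, 47565)) = Rational(14771077, 856170)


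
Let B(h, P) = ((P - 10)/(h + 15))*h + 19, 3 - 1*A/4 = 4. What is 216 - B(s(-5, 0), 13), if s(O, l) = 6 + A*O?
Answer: 7999/41 ≈ 195.10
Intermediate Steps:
A = -4 (A = 12 - 4*4 = 12 - 16 = -4)
s(O, l) = 6 - 4*O
B(h, P) = 19 + h*(-10 + P)/(15 + h) (B(h, P) = ((-10 + P)/(15 + h))*h + 19 = h*(-10 + P)/(15 + h) + 19 = 19 + h*(-10 + P)/(15 + h))
216 - B(s(-5, 0), 13) = 216 - (285 + 9*(6 - 4*(-5)) + 13*(6 - 4*(-5)))/(15 + (6 - 4*(-5))) = 216 - (285 + 9*(6 + 20) + 13*(6 + 20))/(15 + (6 + 20)) = 216 - (285 + 9*26 + 13*26)/(15 + 26) = 216 - (285 + 234 + 338)/41 = 216 - 857/41 = 7999/41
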